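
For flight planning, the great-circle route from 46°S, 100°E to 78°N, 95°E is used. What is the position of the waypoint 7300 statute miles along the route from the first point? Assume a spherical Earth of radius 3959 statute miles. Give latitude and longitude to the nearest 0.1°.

From cos δ = sin φ₁ sin φ₂ + cos φ₁ cos φ₂ cos Δλ, the central angle is δ ≈ 2.165 rad (124.0°). The total great-circle distance is δ·R ≈ 2.165 × 3959 ≈ 8571 mi, so the target fraction is f = 7300/8571 ≈ 0.852.
Interpolate at f ≈ 0.852 with slerp weights a = sin((1−f)δ)/sin δ ≈ 0.381, b = sin(fδ)/sin δ ≈ 1.162.
p = a·p₁ + b·p₂ ≈ (-0.067, 0.501, 0.863); φ = arcsin(p_z) ≈ 59.63°, λ = atan2(p_y, p_x) ≈ 97.61°.

≈ 59.6°N, 97.6°E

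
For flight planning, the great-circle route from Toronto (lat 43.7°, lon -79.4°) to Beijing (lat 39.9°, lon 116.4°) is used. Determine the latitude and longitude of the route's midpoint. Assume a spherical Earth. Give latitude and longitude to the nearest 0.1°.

Convert each endpoint to a unit vector on the sphere (x = cos φ cos λ, y = cos φ sin λ, z = sin φ).
The central angle between the endpoints is δ = arccos(p₁·p₂) ≈ 1.661 rad (95.2°).
Interpolate at f = 1/2 with slerp weights a = sin((1−f)δ)/sin δ ≈ 0.741, b = sin(fδ)/sin δ ≈ 0.741.
p = a·p₁ + b·p₂ ≈ (-0.154, -0.017, 0.988); φ = arcsin(p_z) ≈ 81.07°, λ = atan2(p_y, p_x) ≈ -173.57°.

≈ lat 81.1°, lon -173.6°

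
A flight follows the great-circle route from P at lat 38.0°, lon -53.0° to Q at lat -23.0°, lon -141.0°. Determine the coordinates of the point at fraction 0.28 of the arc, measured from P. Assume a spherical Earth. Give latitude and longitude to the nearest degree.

≈ lat 24°, lon -83°

The haversine formula gives a central angle δ ≈ 1.788 rad (102.4°) between the endpoints.
Interpolate at f = 0.28 with slerp weights a = sin((1−f)δ)/sin δ ≈ 0.983, b = sin(fδ)/sin δ ≈ 0.491.
p = a·p₁ + b·p₂ ≈ (0.115, -0.903, 0.413); φ = arcsin(p_z) ≈ 24.41°, λ = atan2(p_y, p_x) ≈ -82.77°.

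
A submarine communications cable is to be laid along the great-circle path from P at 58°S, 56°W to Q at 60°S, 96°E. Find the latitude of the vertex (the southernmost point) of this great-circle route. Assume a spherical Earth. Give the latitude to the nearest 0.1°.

The great circle lies in the plane with unit normal n̂ = (p₁ × p₂)/|p₁ × p₂|.
Here n̂_z ≈ +0.144; the vertex latitude is φ_max = arccos|n̂_z| ≈ 81.7°.
Check via Clairaut: cos φ_max = |cos φ₁| · sin C = cos(58.0°)·sin(164.3°) ≈ 0.144, again giving ≈ 81.7°.

≈ 81.7°S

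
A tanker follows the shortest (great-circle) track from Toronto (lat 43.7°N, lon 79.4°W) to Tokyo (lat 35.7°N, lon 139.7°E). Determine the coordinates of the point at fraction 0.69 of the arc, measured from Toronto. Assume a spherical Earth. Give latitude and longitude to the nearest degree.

Write both endpoints as unit vectors p₁, p₂ with components (cos φ cos λ, cos φ sin λ, sin φ).
The central angle between the endpoints is δ = arccos(p₁·p₂) ≈ 1.623 rad (93.0°).
Interpolate at f = 0.69 with slerp weights a = sin((1−f)δ)/sin δ ≈ 0.483, b = sin(fδ)/sin δ ≈ 0.901.
p = a·p₁ + b·p₂ ≈ (-0.494, 0.130, 0.860); φ = arcsin(p_z) ≈ 59.27°, λ = atan2(p_y, p_x) ≈ 165.23°.

≈ lat 59°N, lon 165°E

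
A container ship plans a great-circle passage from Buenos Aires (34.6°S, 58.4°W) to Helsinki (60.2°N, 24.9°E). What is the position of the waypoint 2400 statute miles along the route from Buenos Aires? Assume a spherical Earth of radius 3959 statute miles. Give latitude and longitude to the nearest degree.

≈ (4°S, 40°W)

Convert each endpoint to a unit vector on the sphere (x = cos φ cos λ, y = cos φ sin λ, z = sin φ).
The central angle between the endpoints is δ = arccos(p₁·p₂) ≈ 2.032 rad (116.4°). The total great-circle distance is δ·R ≈ 2.032 × 3959 ≈ 8045 mi, so the target fraction is f = 2400/8045 ≈ 0.298.
Interpolate at f ≈ 0.298 with slerp weights a = sin((1−f)δ)/sin δ ≈ 1.105, b = sin(fδ)/sin δ ≈ 0.636.
p = a·p₁ + b·p₂ ≈ (0.763, -0.642, -0.075); φ = arcsin(p_z) ≈ -4.32°, λ = atan2(p_y, p_x) ≈ -40.04°.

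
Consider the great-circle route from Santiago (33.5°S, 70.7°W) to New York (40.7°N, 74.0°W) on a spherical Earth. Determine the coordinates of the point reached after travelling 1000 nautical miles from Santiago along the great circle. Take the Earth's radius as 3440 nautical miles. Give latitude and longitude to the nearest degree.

≈ 17°S, 71°W

The haversine formula gives a central angle δ ≈ 1.296 rad (74.3°) between the endpoints. The total great-circle distance is δ·R ≈ 1.296 × 3440 ≈ 4459 nmi, so the target fraction is f = 1000/4459 ≈ 0.224.
Interpolate at f ≈ 0.224 with slerp weights a = sin((1−f)δ)/sin δ ≈ 0.877, b = sin(fδ)/sin δ ≈ 0.298.
p = a·p₁ + b·p₂ ≈ (0.304, -0.907, -0.290); φ = arcsin(p_z) ≈ -16.86°, λ = atan2(p_y, p_x) ≈ -71.48°.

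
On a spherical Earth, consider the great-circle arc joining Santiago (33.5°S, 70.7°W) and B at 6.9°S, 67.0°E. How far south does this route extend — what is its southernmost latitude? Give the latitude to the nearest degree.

≈ 48°S

The great circle lies in the plane with unit normal n̂ = (p₁ × p₂)/|p₁ × p₂|.
Here n̂_z ≈ +0.665; the vertex latitude is φ_max = arccos|n̂_z| ≈ 48.3°.
Check via Clairaut: cos φ_max = |cos φ₁| · sin C = cos(33.5°)·sin(127.1°) ≈ 0.665, again giving ≈ 48.3°.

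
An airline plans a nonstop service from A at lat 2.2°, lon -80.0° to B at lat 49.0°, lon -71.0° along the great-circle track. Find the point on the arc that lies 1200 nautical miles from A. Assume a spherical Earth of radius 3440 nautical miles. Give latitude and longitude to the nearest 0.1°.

Write both endpoints as unit vectors p₁, p₂ with components (cos φ cos λ, cos φ sin λ, sin φ).
The central angle between the endpoints is δ = arccos(p₁·p₂) ≈ 0.828 rad (47.4°). The total great-circle distance is δ·R ≈ 0.828 × 3440 ≈ 2848 nmi, so the target fraction is f = 1200/2848 ≈ 0.421.
Interpolate at f ≈ 0.421 with slerp weights a = sin((1−f)δ)/sin δ ≈ 0.626, b = sin(fδ)/sin δ ≈ 0.464.
p = a·p₁ + b·p₂ ≈ (0.208, -0.904, 0.374); φ = arcsin(p_z) ≈ 21.98°, λ = atan2(p_y, p_x) ≈ -77.06°.

≈ lat 22.0°, lon -77.1°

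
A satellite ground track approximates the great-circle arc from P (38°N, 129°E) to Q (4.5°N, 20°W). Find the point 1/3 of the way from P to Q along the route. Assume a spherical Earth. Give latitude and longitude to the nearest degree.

From cos δ = sin φ₁ sin φ₂ + cos φ₁ cos φ₂ cos Δλ, the central angle is δ ≈ 2.246 rad (128.7°).
Interpolate at f = 1/3 with slerp weights a = sin((1−f)δ)/sin δ ≈ 1.278, b = sin(fδ)/sin δ ≈ 0.872.
p = a·p₁ + b·p₂ ≈ (0.183, 0.485, 0.855); φ = arcsin(p_z) ≈ 58.76°, λ = atan2(p_y, p_x) ≈ 69.30°.

≈ (59°N, 69°E)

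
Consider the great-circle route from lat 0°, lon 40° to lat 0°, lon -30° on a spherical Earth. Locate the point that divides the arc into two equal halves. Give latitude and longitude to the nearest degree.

Write both endpoints as unit vectors p₁, p₂ with components (cos φ cos λ, cos φ sin λ, sin φ).
The central angle between the endpoints is δ = arccos(p₁·p₂) ≈ 1.222 rad (70.0°).
Interpolate at f = 1/2 with slerp weights a = sin((1−f)δ)/sin δ ≈ 0.610, b = sin(fδ)/sin δ ≈ 0.610.
p = a·p₁ + b·p₂ ≈ (0.996, 0.087, 0.000); φ = arcsin(p_z) ≈ 0.00°, λ = atan2(p_y, p_x) ≈ 5.00°.

≈ lat 0°, lon 5°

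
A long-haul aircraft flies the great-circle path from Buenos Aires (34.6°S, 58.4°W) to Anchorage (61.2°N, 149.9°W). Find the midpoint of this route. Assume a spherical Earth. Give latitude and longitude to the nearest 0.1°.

Write both endpoints as unit vectors p₁, p₂ with components (cos φ cos λ, cos φ sin λ, sin φ).
The central angle between the endpoints is δ = arccos(p₁·p₂) ≈ 2.104 rad (120.5°).
Interpolate at f = 1/2 with slerp weights a = sin((1−f)δ)/sin δ ≈ 1.008, b = sin(fδ)/sin δ ≈ 1.008.
p = a·p₁ + b·p₂ ≈ (0.015, -0.950, 0.311); φ = arcsin(p_z) ≈ 18.12°, λ = atan2(p_y, p_x) ≈ -89.12°.

≈ 18.1°N, 89.1°W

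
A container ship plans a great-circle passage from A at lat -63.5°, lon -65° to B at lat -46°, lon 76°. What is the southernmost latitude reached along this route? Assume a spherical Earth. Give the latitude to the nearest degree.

The great circle lies in the plane with unit normal n̂ = (p₁ × p₂)/|p₁ × p₂|.
Here n̂_z ≈ +0.213; the vertex latitude is φ_max = arccos|n̂_z| ≈ 77.7°.

≈ -78°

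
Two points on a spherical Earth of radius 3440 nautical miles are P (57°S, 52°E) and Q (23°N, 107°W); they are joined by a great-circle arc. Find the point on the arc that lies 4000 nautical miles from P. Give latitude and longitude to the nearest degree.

From cos δ = sin φ₁ sin φ₂ + cos φ₁ cos φ₂ cos Δλ, the central angle is δ ≈ 2.491 rad (142.7°). The total great-circle distance is δ·R ≈ 2.491 × 3440 ≈ 8569 nmi, so the target fraction is f = 4000/8569 ≈ 0.467.
Interpolate at f ≈ 0.467 with slerp weights a = sin((1−f)δ)/sin δ ≈ 1.603, b = sin(fδ)/sin δ ≈ 1.516.
p = a·p₁ + b·p₂ ≈ (0.130, -0.646, -0.752); φ = arcsin(p_z) ≈ -48.77°, λ = atan2(p_y, p_x) ≈ -78.67°.

≈ (49°S, 79°W)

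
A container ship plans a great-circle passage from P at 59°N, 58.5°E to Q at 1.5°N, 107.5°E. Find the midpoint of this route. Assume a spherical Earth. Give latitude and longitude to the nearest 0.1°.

≈ 32.4°N, 91.3°E

Convert each endpoint to a unit vector on the sphere (x = cos φ cos λ, y = cos φ sin λ, z = sin φ).
The central angle between the endpoints is δ = arccos(p₁·p₂) ≈ 1.202 rad (68.9°).
Interpolate at f = 1/2 with slerp weights a = sin((1−f)δ)/sin δ ≈ 0.606, b = sin(fδ)/sin δ ≈ 0.606.
p = a·p₁ + b·p₂ ≈ (-0.019, 0.844, 0.536); φ = arcsin(p_z) ≈ 32.38°, λ = atan2(p_y, p_x) ≈ 91.30°.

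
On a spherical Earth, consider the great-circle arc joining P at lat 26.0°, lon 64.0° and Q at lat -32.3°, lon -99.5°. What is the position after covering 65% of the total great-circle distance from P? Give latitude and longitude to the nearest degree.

≈ lat -32°, lon -30°

The haversine formula gives a central angle δ ≈ 2.868 rad (164.3°) between the endpoints.
Interpolate at f = 0.65 with slerp weights a = sin((1−f)δ)/sin δ ≈ 3.116, b = sin(fδ)/sin δ ≈ 3.537.
p = a·p₁ + b·p₂ ≈ (0.734, -0.431, -0.524); φ = arcsin(p_z) ≈ -31.60°, λ = atan2(p_y, p_x) ≈ -30.43°.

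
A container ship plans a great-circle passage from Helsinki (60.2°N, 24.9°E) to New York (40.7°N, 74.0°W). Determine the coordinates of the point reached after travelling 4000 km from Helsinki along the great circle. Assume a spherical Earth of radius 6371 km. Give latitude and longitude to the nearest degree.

≈ 58°N, 49°W

From cos δ = sin φ₁ sin φ₂ + cos φ₁ cos φ₂ cos Δλ, the central angle is δ ≈ 1.038 rad (59.5°). The total great-circle distance is δ·R ≈ 1.038 × 6371 ≈ 6616 km, so the target fraction is f = 4000/6616 ≈ 0.605.
Interpolate at f ≈ 0.605 with slerp weights a = sin((1−f)δ)/sin δ ≈ 0.463, b = sin(fδ)/sin δ ≈ 0.682.
p = a·p₁ + b·p₂ ≈ (0.351, -0.400, 0.847); φ = arcsin(p_z) ≈ 57.84°, λ = atan2(p_y, p_x) ≈ -48.70°.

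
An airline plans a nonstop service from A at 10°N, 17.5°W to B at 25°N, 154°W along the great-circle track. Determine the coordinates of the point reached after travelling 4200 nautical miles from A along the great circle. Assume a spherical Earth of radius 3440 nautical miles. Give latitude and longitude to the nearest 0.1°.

From cos δ = sin φ₁ sin φ₂ + cos φ₁ cos φ₂ cos Δλ, the central angle is δ ≈ 2.182 rad (125.0°). The total great-circle distance is δ·R ≈ 2.182 × 3440 ≈ 7507 nmi, so the target fraction is f = 4200/7507 ≈ 0.559.
Interpolate at f ≈ 0.559 with slerp weights a = sin((1−f)δ)/sin δ ≈ 1.001, b = sin(fδ)/sin δ ≈ 1.147.
p = a·p₁ + b·p₂ ≈ (0.006, -0.752, 0.659); φ = arcsin(p_z) ≈ 41.20°, λ = atan2(p_y, p_x) ≈ -89.55°.

≈ 41.2°N, 89.5°W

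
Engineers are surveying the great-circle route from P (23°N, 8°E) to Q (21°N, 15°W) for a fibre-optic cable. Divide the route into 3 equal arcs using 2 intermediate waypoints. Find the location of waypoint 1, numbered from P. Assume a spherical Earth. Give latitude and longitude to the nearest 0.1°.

Convert each endpoint to a unit vector on the sphere (x = cos φ cos λ, y = cos φ sin λ, z = sin φ).
The central angle between the endpoints is δ = arccos(p₁·p₂) ≈ 0.373 rad (21.4°).
Interpolate at f = 1/3 with slerp weights a = sin((1−f)δ)/sin δ ≈ 0.675, b = sin(fδ)/sin δ ≈ 0.340.
p = a·p₁ + b·p₂ ≈ (0.923, 0.004, 0.386); φ = arcsin(p_z) ≈ 22.70°, λ = atan2(p_y, p_x) ≈ 0.27°.

≈ (22.7°N, 0.3°E)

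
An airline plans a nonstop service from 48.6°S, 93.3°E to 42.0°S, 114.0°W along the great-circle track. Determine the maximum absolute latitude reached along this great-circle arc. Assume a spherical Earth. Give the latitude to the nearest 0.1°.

≈ 76.9°S

The great circle lies in the plane with unit normal n̂ = (p₁ × p₂)/|p₁ × p₂|.
Here n̂_z ≈ +0.226; the vertex latitude is φ_max = arccos|n̂_z| ≈ 76.9°.
Check via Clairaut: cos φ_max = |cos φ₁| · sin C = cos(48.6°)·sin(160.0°) ≈ 0.226, again giving ≈ 76.9°.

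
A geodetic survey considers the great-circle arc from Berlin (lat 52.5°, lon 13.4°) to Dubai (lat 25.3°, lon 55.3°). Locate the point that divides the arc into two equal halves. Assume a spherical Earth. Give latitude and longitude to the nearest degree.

The haversine formula gives a central angle δ ≈ 0.725 rad (41.5°) between the endpoints.
Interpolate at f = 1/2 with slerp weights a = sin((1−f)δ)/sin δ ≈ 0.535, b = sin(fδ)/sin δ ≈ 0.535.
p = a·p₁ + b·p₂ ≈ (0.592, 0.473, 0.653); φ = arcsin(p_z) ≈ 40.75°, λ = atan2(p_y, p_x) ≈ 38.62°.

≈ lat 41°, lon 39°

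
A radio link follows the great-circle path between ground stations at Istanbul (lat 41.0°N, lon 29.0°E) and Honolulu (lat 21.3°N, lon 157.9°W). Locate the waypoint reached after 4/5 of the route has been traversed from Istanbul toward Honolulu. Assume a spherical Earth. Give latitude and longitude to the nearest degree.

≈ lat 45°N, lon 161°W

Convert each endpoint to a unit vector on the sphere (x = cos φ cos λ, y = cos φ sin λ, z = sin φ).
The central angle between the endpoints is δ = arccos(p₁·p₂) ≈ 2.049 rad (117.4°).
Interpolate at f = 4/5 with slerp weights a = sin((1−f)δ)/sin δ ≈ 0.449, b = sin(fδ)/sin δ ≈ 1.123.
p = a·p₁ + b·p₂ ≈ (-0.674, -0.230, 0.702); φ = arcsin(p_z) ≈ 44.62°, λ = atan2(p_y, p_x) ≈ -161.18°.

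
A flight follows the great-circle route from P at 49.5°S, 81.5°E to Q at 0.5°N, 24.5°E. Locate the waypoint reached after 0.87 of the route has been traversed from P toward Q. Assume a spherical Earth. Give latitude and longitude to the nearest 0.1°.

Convert each endpoint to a unit vector on the sphere (x = cos φ cos λ, y = cos φ sin λ, z = sin φ).
The central angle between the endpoints is δ = arccos(p₁·p₂) ≈ 1.216 rad (69.7°).
Interpolate at f = 0.87 with slerp weights a = sin((1−f)δ)/sin δ ≈ 0.168, b = sin(fδ)/sin δ ≈ 0.929.
p = a·p₁ + b·p₂ ≈ (0.862, 0.493, -0.120); φ = arcsin(p_z) ≈ -6.87°, λ = atan2(p_y, p_x) ≈ 29.79°.

≈ 6.9°S, 29.8°E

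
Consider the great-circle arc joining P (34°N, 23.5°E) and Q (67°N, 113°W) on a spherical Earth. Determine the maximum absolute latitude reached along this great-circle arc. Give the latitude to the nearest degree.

The great circle lies in the plane with unit normal n̂ = (p₁ × p₂)/|p₁ × p₂|.
Here n̂_z ≈ -0.232; the vertex latitude is φ_max = arccos|n̂_z| ≈ 76.6°.
Check via Clairaut: cos φ_max = |cos φ₁| · sin C = cos(34.0°)·sin(16.3°) ≈ 0.232, again giving ≈ 76.6°.

≈ 77°N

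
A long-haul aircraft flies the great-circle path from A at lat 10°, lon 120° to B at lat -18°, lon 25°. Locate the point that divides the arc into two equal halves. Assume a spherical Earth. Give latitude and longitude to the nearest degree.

The haversine formula gives a central angle δ ≈ 1.707 rad (97.8°) between the endpoints.
Interpolate at f = 1/2 with slerp weights a = sin((1−f)δ)/sin δ ≈ 0.760, b = sin(fδ)/sin δ ≈ 0.760.
p = a·p₁ + b·p₂ ≈ (0.281, 0.954, -0.103); φ = arcsin(p_z) ≈ -5.91°, λ = atan2(p_y, p_x) ≈ 73.59°.

≈ lat -6°, lon 74°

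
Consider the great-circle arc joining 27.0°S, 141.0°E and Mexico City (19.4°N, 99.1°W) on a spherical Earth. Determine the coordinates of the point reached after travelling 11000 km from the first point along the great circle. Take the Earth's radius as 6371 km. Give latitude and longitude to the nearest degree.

≈ 9°N, 124°W

Convert each endpoint to a unit vector on the sphere (x = cos φ cos λ, y = cos φ sin λ, z = sin φ).
The central angle between the endpoints is δ = arccos(p₁·p₂) ≈ 2.177 rad (124.7°). The total great-circle distance is δ·R ≈ 2.177 × 6371 ≈ 13870 km, so the target fraction is f = 11000/13870 ≈ 0.793.
Interpolate at f ≈ 0.793 with slerp weights a = sin((1−f)δ)/sin δ ≈ 0.530, b = sin(fδ)/sin δ ≈ 1.202.
p = a·p₁ + b·p₂ ≈ (-0.546, -0.823, 0.159); φ = arcsin(p_z) ≈ 9.14°, λ = atan2(p_y, p_x) ≈ -123.58°.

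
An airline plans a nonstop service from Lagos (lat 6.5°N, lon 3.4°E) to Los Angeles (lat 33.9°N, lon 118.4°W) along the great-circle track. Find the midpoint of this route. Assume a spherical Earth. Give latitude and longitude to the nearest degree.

Write both endpoints as unit vectors p₁, p₂ with components (cos φ cos λ, cos φ sin λ, sin φ).
The central angle between the endpoints is δ = arccos(p₁·p₂) ≈ 1.951 rad (111.8°).
Interpolate at f = 1/2 with slerp weights a = sin((1−f)δ)/sin δ ≈ 0.892, b = sin(fδ)/sin δ ≈ 0.892.
p = a·p₁ + b·p₂ ≈ (0.532, -0.599, 0.598); φ = arcsin(p_z) ≈ 36.76°, λ = atan2(p_y, p_x) ≈ -48.35°.

≈ lat 37°N, lon 48°W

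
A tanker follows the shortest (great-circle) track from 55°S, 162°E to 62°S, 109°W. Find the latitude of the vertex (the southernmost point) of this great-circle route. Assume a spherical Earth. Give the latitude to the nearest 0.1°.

The great circle lies in the plane with unit normal n̂ = (p₁ × p₂)/|p₁ × p₂|.
Here n̂_z ≈ +0.393; the vertex latitude is φ_max = arccos|n̂_z| ≈ 66.9°.
Check via Clairaut: cos φ_max = |cos φ₁| · sin C = cos(55.0°)·sin(136.8°) ≈ 0.393, again giving ≈ 66.9°.

≈ 66.9°S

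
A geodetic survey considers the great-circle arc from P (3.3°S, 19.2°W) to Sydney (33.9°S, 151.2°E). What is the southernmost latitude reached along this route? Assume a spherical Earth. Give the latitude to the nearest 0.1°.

≈ 77.1°S

The great circle lies in the plane with unit normal n̂ = (p₁ × p₂)/|p₁ × p₂|.
Here n̂_z ≈ +0.223; the vertex latitude is φ_max = arccos|n̂_z| ≈ 77.1°.
Check via Clairaut: cos φ_max = |cos φ₁| · sin C = cos(3.3°)·sin(167.1°) ≈ 0.223, again giving ≈ 77.1°.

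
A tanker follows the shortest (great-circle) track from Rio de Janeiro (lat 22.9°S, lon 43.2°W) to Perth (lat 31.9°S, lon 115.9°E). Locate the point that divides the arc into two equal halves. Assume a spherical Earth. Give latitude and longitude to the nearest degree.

≈ lat 70°S, lon 24°E

From cos δ = sin φ₁ sin φ₂ + cos φ₁ cos φ₂ cos Δλ, the central angle is δ ≈ 2.123 rad (121.7°).
Interpolate at f = 1/2 with slerp weights a = sin((1−f)δ)/sin δ ≈ 1.026, b = sin(fδ)/sin δ ≈ 1.026.
p = a·p₁ + b·p₂ ≈ (0.308, 0.137, -0.941); φ = arcsin(p_z) ≈ -70.28°, λ = atan2(p_y, p_x) ≈ 23.88°.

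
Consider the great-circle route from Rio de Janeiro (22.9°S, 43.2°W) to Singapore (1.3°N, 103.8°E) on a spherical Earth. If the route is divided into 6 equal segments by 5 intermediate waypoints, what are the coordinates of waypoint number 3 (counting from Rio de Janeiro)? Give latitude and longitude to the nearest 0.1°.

≈ 33.6°S, 38.2°E

Convert each endpoint to a unit vector on the sphere (x = cos φ cos λ, y = cos φ sin λ, z = sin φ).
The central angle between the endpoints is δ = arccos(p₁·p₂) ≈ 2.467 rad (141.4°).
Interpolate at f = 3/6 with slerp weights a = sin((1−f)δ)/sin δ ≈ 1.512, b = sin(fδ)/sin δ ≈ 1.512.
p = a·p₁ + b·p₂ ≈ (0.655, 0.514, -0.554); φ = arcsin(p_z) ≈ -33.64°, λ = atan2(p_y, p_x) ≈ 38.16°.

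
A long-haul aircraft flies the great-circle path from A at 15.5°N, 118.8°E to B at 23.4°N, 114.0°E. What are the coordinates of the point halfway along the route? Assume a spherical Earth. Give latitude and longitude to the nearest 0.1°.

Convert each endpoint to a unit vector on the sphere (x = cos φ cos λ, y = cos φ sin λ, z = sin φ).
The central angle between the endpoints is δ = arccos(p₁·p₂) ≈ 0.159 rad (9.1°).
Interpolate at f = 1/2 with slerp weights a = sin((1−f)δ)/sin δ ≈ 0.502, b = sin(fδ)/sin δ ≈ 0.502.
p = a·p₁ + b·p₂ ≈ (-0.420, 0.844, 0.333); φ = arcsin(p_z) ≈ 19.47°, λ = atan2(p_y, p_x) ≈ 116.46°.

≈ 19.5°N, 116.5°E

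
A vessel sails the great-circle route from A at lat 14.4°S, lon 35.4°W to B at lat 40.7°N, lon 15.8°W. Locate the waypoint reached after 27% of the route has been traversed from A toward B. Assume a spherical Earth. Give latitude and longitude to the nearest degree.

Convert each endpoint to a unit vector on the sphere (x = cos φ cos λ, y = cos φ sin λ, z = sin φ).
The central angle between the endpoints is δ = arccos(p₁·p₂) ≈ 1.013 rad (58.0°).
Interpolate at f = 0.27 with slerp weights a = sin((1−f)δ)/sin δ ≈ 0.794, b = sin(fδ)/sin δ ≈ 0.318.
p = a·p₁ + b·p₂ ≈ (0.859, -0.511, 0.010); φ = arcsin(p_z) ≈ 0.58°, λ = atan2(p_y, p_x) ≈ -30.76°.

≈ lat 1°N, lon 31°W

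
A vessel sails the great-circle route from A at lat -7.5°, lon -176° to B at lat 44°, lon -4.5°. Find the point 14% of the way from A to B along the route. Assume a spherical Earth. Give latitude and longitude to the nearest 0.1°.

≈ lat 12.2°, lon -172.5°

Convert each endpoint to a unit vector on the sphere (x = cos φ cos λ, y = cos φ sin λ, z = sin φ).
The central angle between the endpoints is δ = arccos(p₁·p₂) ≈ 2.491 rad (142.8°).
Interpolate at f = 0.14 with slerp weights a = sin((1−f)δ)/sin δ ≈ 1.389, b = sin(fδ)/sin δ ≈ 0.565.
p = a·p₁ + b·p₂ ≈ (-0.969, -0.128, 0.211); φ = arcsin(p_z) ≈ 12.18°, λ = atan2(p_y, p_x) ≈ -172.48°.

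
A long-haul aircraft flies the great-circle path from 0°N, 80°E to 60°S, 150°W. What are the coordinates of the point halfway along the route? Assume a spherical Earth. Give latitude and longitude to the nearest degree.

≈ 48°S, 109°E

From cos δ = sin φ₁ sin φ₂ + cos φ₁ cos φ₂ cos Δλ, the central angle is δ ≈ 1.898 rad (108.7°).
Interpolate at f = 1/2 with slerp weights a = sin((1−f)δ)/sin δ ≈ 0.858, b = sin(fδ)/sin δ ≈ 0.858.
p = a·p₁ + b·p₂ ≈ (-0.223, 0.631, -0.743); φ = arcsin(p_z) ≈ -48.02°, λ = atan2(p_y, p_x) ≈ 109.44°.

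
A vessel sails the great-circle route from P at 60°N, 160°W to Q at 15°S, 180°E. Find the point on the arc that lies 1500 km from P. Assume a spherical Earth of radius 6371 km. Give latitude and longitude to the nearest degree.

Write both endpoints as unit vectors p₁, p₂ with components (cos φ cos λ, cos φ sin λ, sin φ).
The central angle between the endpoints is δ = arccos(p₁·p₂) ≈ 1.339 rad (76.7°). The total great-circle distance is δ·R ≈ 1.339 × 6371 ≈ 8531 km, so the target fraction is f = 1500/8531 ≈ 0.176.
Interpolate at f ≈ 0.176 with slerp weights a = sin((1−f)δ)/sin δ ≈ 0.917, b = sin(fδ)/sin δ ≈ 0.240.
p = a·p₁ + b·p₂ ≈ (-0.663, -0.157, 0.732); φ = arcsin(p_z) ≈ 47.09°, λ = atan2(p_y, p_x) ≈ -166.68°.

≈ 47°N, 167°W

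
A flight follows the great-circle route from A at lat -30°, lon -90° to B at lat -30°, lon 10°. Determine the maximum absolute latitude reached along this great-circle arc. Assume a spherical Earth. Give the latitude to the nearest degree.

The great circle lies in the plane with unit normal n̂ = (p₁ × p₂)/|p₁ × p₂|.
Here n̂_z ≈ +0.744; the vertex latitude is φ_max = arccos|n̂_z| ≈ 41.9°.

≈ -42°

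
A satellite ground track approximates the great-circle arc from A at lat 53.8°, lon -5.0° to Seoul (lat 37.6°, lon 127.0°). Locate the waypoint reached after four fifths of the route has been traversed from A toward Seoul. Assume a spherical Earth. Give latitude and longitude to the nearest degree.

≈ lat 51°, lon 116°

Convert each endpoint to a unit vector on the sphere (x = cos φ cos λ, y = cos φ sin λ, z = sin φ).
The central angle between the endpoints is δ = arccos(p₁·p₂) ≈ 1.391 rad (79.7°).
Interpolate at f = 4/5 with slerp weights a = sin((1−f)δ)/sin δ ≈ 0.279, b = sin(fδ)/sin δ ≈ 0.912.
p = a·p₁ + b·p₂ ≈ (-0.270, 0.562, 0.781); φ = arcsin(p_z) ≈ 51.39°, λ = atan2(p_y, p_x) ≈ 115.68°.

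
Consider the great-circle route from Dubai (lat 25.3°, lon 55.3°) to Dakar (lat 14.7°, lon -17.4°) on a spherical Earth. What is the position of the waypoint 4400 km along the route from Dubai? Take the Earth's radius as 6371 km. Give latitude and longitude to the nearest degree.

From cos δ = sin φ₁ sin φ₂ + cos φ₁ cos φ₂ cos Δλ, the central angle is δ ≈ 1.193 rad (68.4°). The total great-circle distance is δ·R ≈ 1.193 × 6371 ≈ 7603 km, so the target fraction is f = 4400/7603 ≈ 0.579.
Interpolate at f ≈ 0.579 with slerp weights a = sin((1−f)δ)/sin δ ≈ 0.518, b = sin(fδ)/sin δ ≈ 0.685.
p = a·p₁ + b·p₂ ≈ (0.899, 0.187, 0.395); φ = arcsin(p_z) ≈ 23.29°, λ = atan2(p_y, p_x) ≈ 11.75°.

≈ lat 23°, lon 12°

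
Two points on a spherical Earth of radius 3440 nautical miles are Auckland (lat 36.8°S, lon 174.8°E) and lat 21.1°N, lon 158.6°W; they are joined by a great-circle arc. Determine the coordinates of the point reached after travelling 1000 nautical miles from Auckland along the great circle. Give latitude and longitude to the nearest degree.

≈ lat 22°S, lon 177°W

Convert each endpoint to a unit vector on the sphere (x = cos φ cos λ, y = cos φ sin λ, z = sin φ).
The central angle between the endpoints is δ = arccos(p₁·p₂) ≈ 1.101 rad (63.1°). The total great-circle distance is δ·R ≈ 1.101 × 3440 ≈ 3789 nmi, so the target fraction is f = 1000/3789 ≈ 0.264.
Interpolate at f ≈ 0.264 with slerp weights a = sin((1−f)δ)/sin δ ≈ 0.813, b = sin(fδ)/sin δ ≈ 0.321.
p = a·p₁ + b·p₂ ≈ (-0.927, -0.050, -0.371); φ = arcsin(p_z) ≈ -21.78°, λ = atan2(p_y, p_x) ≈ -176.89°.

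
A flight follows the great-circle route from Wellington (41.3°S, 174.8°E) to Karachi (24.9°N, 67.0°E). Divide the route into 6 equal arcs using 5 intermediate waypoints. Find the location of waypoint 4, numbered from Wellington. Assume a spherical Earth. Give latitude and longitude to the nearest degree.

The haversine formula gives a central angle δ ≈ 2.079 rad (119.1°) between the endpoints.
Interpolate at f = 4/6 with slerp weights a = sin((1−f)δ)/sin δ ≈ 0.731, b = sin(fδ)/sin δ ≈ 1.125.
p = a·p₁ + b·p₂ ≈ (-0.148, 0.989, -0.009); φ = arcsin(p_z) ≈ -0.51°, λ = atan2(p_y, p_x) ≈ 98.52°.

≈ 1°S, 99°E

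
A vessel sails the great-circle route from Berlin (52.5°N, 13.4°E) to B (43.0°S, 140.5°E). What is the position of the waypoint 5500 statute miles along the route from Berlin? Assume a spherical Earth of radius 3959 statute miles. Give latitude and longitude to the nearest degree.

≈ (4°N, 92°E)

Convert each endpoint to a unit vector on the sphere (x = cos φ cos λ, y = cos φ sin λ, z = sin φ).
The central angle between the endpoints is δ = arccos(p₁·p₂) ≈ 2.514 rad (144.1°). The total great-circle distance is δ·R ≈ 2.514 × 3959 ≈ 9954 mi, so the target fraction is f = 5500/9954 ≈ 0.553.
Interpolate at f ≈ 0.553 with slerp weights a = sin((1−f)δ)/sin δ ≈ 1.537, b = sin(fδ)/sin δ ≈ 1.676.
p = a·p₁ + b·p₂ ≈ (-0.035, 0.996, 0.077); φ = arcsin(p_z) ≈ 4.40°, λ = atan2(p_y, p_x) ≈ 92.03°.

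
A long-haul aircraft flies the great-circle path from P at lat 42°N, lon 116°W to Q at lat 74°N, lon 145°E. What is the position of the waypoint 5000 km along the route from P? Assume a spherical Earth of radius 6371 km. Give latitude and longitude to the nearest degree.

≈ lat 75°N, lon 173°E

From cos δ = sin φ₁ sin φ₂ + cos φ₁ cos φ₂ cos Δλ, the central angle is δ ≈ 0.913 rad (52.3°). The total great-circle distance is δ·R ≈ 0.913 × 6371 ≈ 5818 km, so the target fraction is f = 5000/5818 ≈ 0.859.
Interpolate at f ≈ 0.859 with slerp weights a = sin((1−f)δ)/sin δ ≈ 0.162, b = sin(fδ)/sin δ ≈ 0.893.
p = a·p₁ + b·p₂ ≈ (-0.254, 0.033, 0.967); φ = arcsin(p_z) ≈ 75.14°, λ = atan2(p_y, p_x) ≈ 172.60°.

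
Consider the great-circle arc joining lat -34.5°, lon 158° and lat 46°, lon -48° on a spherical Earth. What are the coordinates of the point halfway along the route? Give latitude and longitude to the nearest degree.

≈ lat 23°, lon -145°

Convert each endpoint to a unit vector on the sphere (x = cos φ cos λ, y = cos φ sin λ, z = sin φ).
The central angle between the endpoints is δ = arccos(p₁·p₂) ≈ 2.744 rad (157.2°).
Interpolate at f = 1/2 with slerp weights a = sin((1−f)δ)/sin δ ≈ 2.532, b = sin(fδ)/sin δ ≈ 2.532.
p = a·p₁ + b·p₂ ≈ (-0.758, -0.525, 0.387); φ = arcsin(p_z) ≈ 22.78°, λ = atan2(p_y, p_x) ≈ -145.27°.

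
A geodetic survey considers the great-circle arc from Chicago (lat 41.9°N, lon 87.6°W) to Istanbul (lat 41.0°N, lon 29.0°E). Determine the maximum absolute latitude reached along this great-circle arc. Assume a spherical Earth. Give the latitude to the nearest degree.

The great circle lies in the plane with unit normal n̂ = (p₁ × p₂)/|p₁ × p₂|.
Here n̂_z ≈ +0.511; the vertex latitude is φ_max = arccos|n̂_z| ≈ 59.3°.
Check via Clairaut: cos φ_max = |cos φ₁| · sin C = cos(41.9°)·sin(43.4°) ≈ 0.511, again giving ≈ 59.3°.

≈ 59°N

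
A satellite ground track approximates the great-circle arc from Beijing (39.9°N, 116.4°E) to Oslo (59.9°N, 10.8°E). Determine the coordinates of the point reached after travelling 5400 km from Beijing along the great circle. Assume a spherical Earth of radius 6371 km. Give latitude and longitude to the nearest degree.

≈ 65°N, 41°E

Write both endpoints as unit vectors p₁, p₂ with components (cos φ cos λ, cos φ sin λ, sin φ).
The central angle between the endpoints is δ = arccos(p₁·p₂) ≈ 1.102 rad (63.2°). The total great-circle distance is δ·R ≈ 1.102 × 6371 ≈ 7023 km, so the target fraction is f = 5400/7023 ≈ 0.769.
Interpolate at f ≈ 0.769 with slerp weights a = sin((1−f)δ)/sin δ ≈ 0.282, b = sin(fδ)/sin δ ≈ 0.840.
p = a·p₁ + b·p₂ ≈ (0.318, 0.273, 0.908); φ = arcsin(p_z) ≈ 65.24°, λ = atan2(p_y, p_x) ≈ 40.69°.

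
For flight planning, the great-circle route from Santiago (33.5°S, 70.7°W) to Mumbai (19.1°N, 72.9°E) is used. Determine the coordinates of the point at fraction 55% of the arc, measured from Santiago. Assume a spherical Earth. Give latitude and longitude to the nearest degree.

From cos δ = sin φ₁ sin φ₂ + cos φ₁ cos φ₂ cos Δλ, the central angle is δ ≈ 2.523 rad (144.6°).
Interpolate at f = 0.55 with slerp weights a = sin((1−f)δ)/sin δ ≈ 1.564, b = sin(fδ)/sin δ ≈ 1.696.
p = a·p₁ + b·p₂ ≈ (0.902, 0.301, -0.308); φ = arcsin(p_z) ≈ -17.96°, λ = atan2(p_y, p_x) ≈ 18.45°.

≈ (18°S, 18°E)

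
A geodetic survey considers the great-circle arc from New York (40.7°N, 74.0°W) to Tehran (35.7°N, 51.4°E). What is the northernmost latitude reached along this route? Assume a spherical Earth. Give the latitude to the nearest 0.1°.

≈ 59.9°N

The great circle lies in the plane with unit normal n̂ = (p₁ × p₂)/|p₁ × p₂|.
Here n̂_z ≈ +0.502; the vertex latitude is φ_max = arccos|n̂_z| ≈ 59.9°.
Check via Clairaut: cos φ_max = |cos φ₁| · sin C = cos(40.7°)·sin(41.5°) ≈ 0.502, again giving ≈ 59.9°.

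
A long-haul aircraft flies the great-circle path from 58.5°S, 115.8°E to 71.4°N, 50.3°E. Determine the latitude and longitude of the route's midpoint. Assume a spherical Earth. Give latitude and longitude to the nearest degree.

≈ 8°N, 92°E

Write both endpoints as unit vectors p₁, p₂ with components (cos φ cos λ, cos φ sin λ, sin φ).
The central angle between the endpoints is δ = arccos(p₁·p₂) ≈ 2.402 rad (137.6°).
Interpolate at f = 1/2 with slerp weights a = sin((1−f)δ)/sin δ ≈ 1.384, b = sin(fδ)/sin δ ≈ 1.384.
p = a·p₁ + b·p₂ ≈ (-0.033, 0.991, 0.132); φ = arcsin(p_z) ≈ 7.57°, λ = atan2(p_y, p_x) ≈ 91.89°.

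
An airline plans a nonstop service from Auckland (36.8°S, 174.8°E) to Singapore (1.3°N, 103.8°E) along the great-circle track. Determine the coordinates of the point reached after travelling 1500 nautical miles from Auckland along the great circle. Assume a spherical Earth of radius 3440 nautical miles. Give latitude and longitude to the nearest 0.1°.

Write both endpoints as unit vectors p₁, p₂ with components (cos φ cos λ, cos φ sin λ, sin φ).
The central angle between the endpoints is δ = arccos(p₁·p₂) ≈ 1.321 rad (75.7°). The total great-circle distance is δ·R ≈ 1.321 × 3440 ≈ 4545 nmi, so the target fraction is f = 1500/4545 ≈ 0.330.
Interpolate at f ≈ 0.330 with slerp weights a = sin((1−f)δ)/sin δ ≈ 0.799, b = sin(fδ)/sin δ ≈ 0.436.
p = a·p₁ + b·p₂ ≈ (-0.741, 0.481, -0.469); φ = arcsin(p_z) ≈ -27.94°, λ = atan2(p_y, p_x) ≈ 147.00°.

≈ 27.9°S, 147.0°E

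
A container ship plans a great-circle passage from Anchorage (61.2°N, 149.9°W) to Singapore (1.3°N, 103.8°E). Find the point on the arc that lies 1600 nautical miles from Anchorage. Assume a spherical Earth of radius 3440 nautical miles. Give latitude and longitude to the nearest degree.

The haversine formula gives a central angle δ ≈ 1.686 rad (96.6°) between the endpoints. The total great-circle distance is δ·R ≈ 1.686 × 3440 ≈ 5801 nmi, so the target fraction is f = 1600/5801 ≈ 0.276.
Interpolate at f ≈ 0.276 with slerp weights a = sin((1−f)δ)/sin δ ≈ 0.946, b = sin(fδ)/sin δ ≈ 0.452.
p = a·p₁ + b·p₂ ≈ (-0.502, 0.210, 0.839); φ = arcsin(p_z) ≈ 57.04°, λ = atan2(p_y, p_x) ≈ 157.31°.

≈ 57°N, 157°E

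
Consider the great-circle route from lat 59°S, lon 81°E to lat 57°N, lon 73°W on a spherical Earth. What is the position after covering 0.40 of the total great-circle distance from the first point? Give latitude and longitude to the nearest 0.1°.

From cos δ = sin φ₁ sin φ₂ + cos φ₁ cos φ₂ cos Δλ, the central angle is δ ≈ 2.900 rad (166.2°).
Interpolate at f = 0.40 with slerp weights a = sin((1−f)δ)/sin δ ≈ 4.123, b = sin(fδ)/sin δ ≈ 3.835.
p = a·p₁ + b·p₂ ≈ (0.943, 0.100, -0.318); φ = arcsin(p_z) ≈ -18.53°, λ = atan2(p_y, p_x) ≈ 6.05°.

≈ lat 18.5°S, lon 6.1°E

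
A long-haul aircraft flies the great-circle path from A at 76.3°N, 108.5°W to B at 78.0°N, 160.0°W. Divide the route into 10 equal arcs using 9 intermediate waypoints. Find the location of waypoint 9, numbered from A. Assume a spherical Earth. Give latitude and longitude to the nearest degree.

Convert each endpoint to a unit vector on the sphere (x = cos φ cos λ, y = cos φ sin λ, z = sin φ).
The central angle between the endpoints is δ = arccos(p₁·p₂) ≈ 0.195 rad (11.2°).
Interpolate at f = 9/10 with slerp weights a = sin((1−f)δ)/sin δ ≈ 0.101, b = sin(fδ)/sin δ ≈ 0.901.
p = a·p₁ + b·p₂ ≈ (-0.184, -0.087, 0.979); φ = arcsin(p_z) ≈ 78.29°, λ = atan2(p_y, p_x) ≈ -154.73°.

≈ 78°N, 155°W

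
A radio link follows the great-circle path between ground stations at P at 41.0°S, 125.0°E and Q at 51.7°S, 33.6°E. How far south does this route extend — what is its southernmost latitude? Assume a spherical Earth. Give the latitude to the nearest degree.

The great circle lies in the plane with unit normal n̂ = (p₁ × p₂)/|p₁ × p₂|.
Here n̂_z ≈ -0.541; the vertex latitude is φ_max = arccos|n̂_z| ≈ 57.2°.
Check via Clairaut: cos φ_max = |cos φ₁| · sin C = cos(41.0°)·sin(134.2°) ≈ 0.541, again giving ≈ 57.2°.

≈ 57°S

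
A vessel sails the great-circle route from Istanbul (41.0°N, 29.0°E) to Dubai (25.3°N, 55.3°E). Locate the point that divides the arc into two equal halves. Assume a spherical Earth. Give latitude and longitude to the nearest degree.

From cos δ = sin φ₁ sin φ₂ + cos φ₁ cos φ₂ cos Δλ, the central angle is δ ≈ 0.469 rad (26.9°).
Interpolate at f = 1/2 with slerp weights a = sin((1−f)δ)/sin δ ≈ 0.514, b = sin(fδ)/sin δ ≈ 0.514.
p = a·p₁ + b·p₂ ≈ (0.604, 0.570, 0.557); φ = arcsin(p_z) ≈ 33.84°, λ = atan2(p_y, p_x) ≈ 43.36°.

≈ 34°N, 43°E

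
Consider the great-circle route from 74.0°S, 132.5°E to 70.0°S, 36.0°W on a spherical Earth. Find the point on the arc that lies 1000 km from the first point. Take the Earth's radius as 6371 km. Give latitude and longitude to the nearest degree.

≈ 83°S, 124°E

Convert each endpoint to a unit vector on the sphere (x = cos φ cos λ, y = cos φ sin λ, z = sin φ).
The central angle between the endpoints is δ = arccos(p₁·p₂) ≈ 0.625 rad (35.8°). The total great-circle distance is δ·R ≈ 0.625 × 6371 ≈ 3982 km, so the target fraction is f = 1000/3982 ≈ 0.251.
Interpolate at f ≈ 0.251 with slerp weights a = sin((1−f)δ)/sin δ ≈ 0.771, b = sin(fδ)/sin δ ≈ 0.267.
p = a·p₁ + b·p₂ ≈ (-0.070, 0.103, -0.992); φ = arcsin(p_z) ≈ -82.86°, λ = atan2(p_y, p_x) ≈ 124.08°.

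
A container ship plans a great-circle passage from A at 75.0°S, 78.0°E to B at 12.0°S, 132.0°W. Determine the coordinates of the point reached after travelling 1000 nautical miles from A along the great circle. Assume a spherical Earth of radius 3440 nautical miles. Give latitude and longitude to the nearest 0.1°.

≈ 81.9°S, 165.4°E

Write both endpoints as unit vectors p₁, p₂ with components (cos φ cos λ, cos φ sin λ, sin φ).
The central angle between the endpoints is δ = arccos(p₁·p₂) ≈ 1.589 rad (91.1°). The total great-circle distance is δ·R ≈ 1.589 × 3440 ≈ 5467 nmi, so the target fraction is f = 1000/5467 ≈ 0.183.
Interpolate at f ≈ 0.183 with slerp weights a = sin((1−f)δ)/sin δ ≈ 0.963, b = sin(fδ)/sin δ ≈ 0.287.
p = a·p₁ + b·p₂ ≈ (-0.136, 0.035, -0.990); φ = arcsin(p_z) ≈ -81.93°, λ = atan2(p_y, p_x) ≈ 165.35°.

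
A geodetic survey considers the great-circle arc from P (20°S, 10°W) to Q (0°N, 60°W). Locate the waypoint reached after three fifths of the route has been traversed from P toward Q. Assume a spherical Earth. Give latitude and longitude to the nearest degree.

Convert each endpoint to a unit vector on the sphere (x = cos φ cos λ, y = cos φ sin λ, z = sin φ).
The central angle between the endpoints is δ = arccos(p₁·p₂) ≈ 0.922 rad (52.8°).
Interpolate at f = 3/5 with slerp weights a = sin((1−f)δ)/sin δ ≈ 0.452, b = sin(fδ)/sin δ ≈ 0.659.
p = a·p₁ + b·p₂ ≈ (0.748, -0.645, -0.155); φ = arcsin(p_z) ≈ -8.90°, λ = atan2(p_y, p_x) ≈ -40.75°.

≈ (9°S, 41°W)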